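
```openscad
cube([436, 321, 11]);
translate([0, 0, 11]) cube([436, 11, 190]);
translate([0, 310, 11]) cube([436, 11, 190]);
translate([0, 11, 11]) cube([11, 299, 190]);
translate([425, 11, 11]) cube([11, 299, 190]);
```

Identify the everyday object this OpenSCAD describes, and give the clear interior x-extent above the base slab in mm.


An open box. The internal width is 414 mm.

A 436×321 base slab with four walls standing on it — an open box. The base is 436 mm wide and the walls are 11 mm thick, so the internal width is 436 − 2 × 11 = 414 mm.


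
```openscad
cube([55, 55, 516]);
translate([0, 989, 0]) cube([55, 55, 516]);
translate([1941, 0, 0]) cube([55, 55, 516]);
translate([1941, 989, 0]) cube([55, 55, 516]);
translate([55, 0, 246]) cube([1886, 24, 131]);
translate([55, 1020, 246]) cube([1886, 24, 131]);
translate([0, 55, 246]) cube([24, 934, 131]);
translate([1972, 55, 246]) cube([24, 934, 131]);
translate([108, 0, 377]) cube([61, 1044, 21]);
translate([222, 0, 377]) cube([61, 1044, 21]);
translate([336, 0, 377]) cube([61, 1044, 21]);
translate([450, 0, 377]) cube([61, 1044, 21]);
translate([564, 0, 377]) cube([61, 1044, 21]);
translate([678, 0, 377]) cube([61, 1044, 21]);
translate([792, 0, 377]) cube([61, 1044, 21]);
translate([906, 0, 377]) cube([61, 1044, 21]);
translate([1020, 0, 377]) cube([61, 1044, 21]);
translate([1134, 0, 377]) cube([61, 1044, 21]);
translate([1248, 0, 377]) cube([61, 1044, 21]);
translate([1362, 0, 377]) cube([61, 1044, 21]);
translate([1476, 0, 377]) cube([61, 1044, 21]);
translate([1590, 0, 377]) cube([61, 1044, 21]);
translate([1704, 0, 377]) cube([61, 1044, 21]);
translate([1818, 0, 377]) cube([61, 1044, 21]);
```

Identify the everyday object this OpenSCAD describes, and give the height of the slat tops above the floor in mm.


A bed frame. The slat-top height is 398 mm.

Four posts, four rails, and a row of slats — a bed frame. Slats sit on the rails at z = 246 + 131 = 377; with slat thickness 21, the top is 398 mm.


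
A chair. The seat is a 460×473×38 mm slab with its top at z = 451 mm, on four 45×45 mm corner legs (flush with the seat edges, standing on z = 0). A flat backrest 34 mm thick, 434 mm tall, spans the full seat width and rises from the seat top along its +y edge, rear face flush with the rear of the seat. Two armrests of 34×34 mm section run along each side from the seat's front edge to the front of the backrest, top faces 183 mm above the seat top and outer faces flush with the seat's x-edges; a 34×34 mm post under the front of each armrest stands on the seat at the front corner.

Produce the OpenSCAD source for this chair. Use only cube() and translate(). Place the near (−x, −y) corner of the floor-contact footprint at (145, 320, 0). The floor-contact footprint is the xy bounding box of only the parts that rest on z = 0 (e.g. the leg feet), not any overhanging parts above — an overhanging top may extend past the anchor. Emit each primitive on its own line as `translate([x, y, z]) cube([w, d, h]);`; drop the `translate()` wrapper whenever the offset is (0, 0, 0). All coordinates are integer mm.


translate([145, 320, 413]) cube([460, 473, 38]);
translate([145, 320, 0]) cube([45, 45, 413]);
translate([560, 320, 0]) cube([45, 45, 413]);
translate([145, 748, 0]) cube([45, 45, 413]);
translate([560, 748, 0]) cube([45, 45, 413]);
translate([145, 759, 451]) cube([460, 34, 434]);
translate([145, 320, 600]) cube([34, 439, 34]);
translate([571, 320, 600]) cube([34, 439, 34]);
translate([145, 320, 451]) cube([34, 34, 149]);
translate([571, 320, 451]) cube([34, 34, 149]);


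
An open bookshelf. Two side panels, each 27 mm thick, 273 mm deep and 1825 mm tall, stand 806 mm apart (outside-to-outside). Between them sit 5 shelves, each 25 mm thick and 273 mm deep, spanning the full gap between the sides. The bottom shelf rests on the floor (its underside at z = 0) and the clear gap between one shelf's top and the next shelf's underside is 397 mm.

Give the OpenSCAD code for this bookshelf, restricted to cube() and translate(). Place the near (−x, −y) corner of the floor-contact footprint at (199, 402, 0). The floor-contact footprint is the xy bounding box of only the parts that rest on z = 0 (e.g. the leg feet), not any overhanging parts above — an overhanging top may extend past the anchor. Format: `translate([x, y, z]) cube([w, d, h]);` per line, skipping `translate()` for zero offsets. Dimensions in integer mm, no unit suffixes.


translate([199, 402, 0]) cube([27, 273, 1825]);
translate([978, 402, 0]) cube([27, 273, 1825]);
translate([226, 402, 0]) cube([752, 273, 25]);
translate([226, 402, 422]) cube([752, 273, 25]);
translate([226, 402, 844]) cube([752, 273, 25]);
translate([226, 402, 1266]) cube([752, 273, 25]);
translate([226, 402, 1688]) cube([752, 273, 25]);


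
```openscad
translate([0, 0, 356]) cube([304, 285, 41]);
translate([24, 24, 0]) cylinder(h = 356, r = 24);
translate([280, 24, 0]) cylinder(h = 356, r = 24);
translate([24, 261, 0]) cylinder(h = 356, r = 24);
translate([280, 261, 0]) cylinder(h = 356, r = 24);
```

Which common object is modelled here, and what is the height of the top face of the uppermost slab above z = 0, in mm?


A stool. The seat height is 397 mm.

A 304×285×41 slab at z = 356 on four corner cylinders — a stool. The seat top is 356 + 41 = 397 mm.


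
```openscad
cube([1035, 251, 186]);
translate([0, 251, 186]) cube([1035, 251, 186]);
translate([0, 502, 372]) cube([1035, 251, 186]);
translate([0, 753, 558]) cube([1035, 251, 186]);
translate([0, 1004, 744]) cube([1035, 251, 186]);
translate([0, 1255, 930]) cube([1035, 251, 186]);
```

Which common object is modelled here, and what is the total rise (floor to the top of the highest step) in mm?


A staircase. The total rise is 1116 mm.

6 identical blocks, each offset up and back from the previous — a staircase. Each step is 186 mm tall and there are 6 of them, so the total rise is 6 × 186 = 1116 mm.


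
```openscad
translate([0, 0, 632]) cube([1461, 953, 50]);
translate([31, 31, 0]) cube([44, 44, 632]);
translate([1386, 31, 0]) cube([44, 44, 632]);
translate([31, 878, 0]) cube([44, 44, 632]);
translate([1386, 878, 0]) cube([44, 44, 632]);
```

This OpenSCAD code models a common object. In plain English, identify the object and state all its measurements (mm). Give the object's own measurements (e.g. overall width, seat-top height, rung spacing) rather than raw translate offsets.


A rectangular dining table. The top is 1461×953×50 mm with its upper surface at z = 682 mm. It stands on four 44×44 mm square legs, each inset 31 mm from the nearest pair of top edges, running from the floor to the underside of the top.


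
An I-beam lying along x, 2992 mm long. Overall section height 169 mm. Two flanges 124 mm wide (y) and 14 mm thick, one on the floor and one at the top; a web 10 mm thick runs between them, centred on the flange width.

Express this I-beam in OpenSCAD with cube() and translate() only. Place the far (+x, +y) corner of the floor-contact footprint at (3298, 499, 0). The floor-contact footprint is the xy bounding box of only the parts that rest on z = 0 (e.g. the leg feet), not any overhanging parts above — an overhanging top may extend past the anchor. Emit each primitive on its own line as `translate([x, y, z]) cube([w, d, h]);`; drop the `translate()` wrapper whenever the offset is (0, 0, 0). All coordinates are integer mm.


translate([306, 375, 0]) cube([2992, 124, 14]);
translate([306, 432, 14]) cube([2992, 10, 141]);
translate([306, 375, 155]) cube([2992, 124, 14]);


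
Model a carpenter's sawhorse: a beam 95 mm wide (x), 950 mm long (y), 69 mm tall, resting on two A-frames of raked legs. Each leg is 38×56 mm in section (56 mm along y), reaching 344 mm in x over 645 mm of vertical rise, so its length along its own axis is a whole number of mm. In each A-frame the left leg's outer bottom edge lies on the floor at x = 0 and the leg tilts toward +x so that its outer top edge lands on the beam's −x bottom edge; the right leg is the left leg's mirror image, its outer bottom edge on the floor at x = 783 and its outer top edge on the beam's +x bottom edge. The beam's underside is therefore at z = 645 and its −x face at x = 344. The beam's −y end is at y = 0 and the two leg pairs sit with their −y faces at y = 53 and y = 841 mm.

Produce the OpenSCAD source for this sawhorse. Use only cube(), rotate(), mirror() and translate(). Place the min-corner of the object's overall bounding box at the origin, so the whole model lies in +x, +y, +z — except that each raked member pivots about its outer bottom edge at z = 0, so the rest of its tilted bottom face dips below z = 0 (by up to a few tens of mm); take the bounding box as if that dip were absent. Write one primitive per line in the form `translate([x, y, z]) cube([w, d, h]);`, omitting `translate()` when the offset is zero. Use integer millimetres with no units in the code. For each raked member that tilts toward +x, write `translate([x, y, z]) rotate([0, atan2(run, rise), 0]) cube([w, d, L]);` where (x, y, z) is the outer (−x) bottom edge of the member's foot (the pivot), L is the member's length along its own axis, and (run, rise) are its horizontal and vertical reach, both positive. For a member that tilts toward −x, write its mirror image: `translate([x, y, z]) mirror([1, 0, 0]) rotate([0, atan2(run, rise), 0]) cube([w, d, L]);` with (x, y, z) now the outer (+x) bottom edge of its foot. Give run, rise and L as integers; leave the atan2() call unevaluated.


translate([344, 0, 645]) cube([95, 950, 69]);
translate([0, 53, 0]) rotate([0, atan2(344, 645), 0]) cube([38, 56, 731]);
translate([783, 53, 0]) mirror([1, 0, 0]) rotate([0, atan2(344, 645), 0]) cube([38, 56, 731]);
translate([0, 841, 0]) rotate([0, atan2(344, 645), 0]) cube([38, 56, 731]);
translate([783, 841, 0]) mirror([1, 0, 0]) rotate([0, atan2(344, 645), 0]) cube([38, 56, 731]);


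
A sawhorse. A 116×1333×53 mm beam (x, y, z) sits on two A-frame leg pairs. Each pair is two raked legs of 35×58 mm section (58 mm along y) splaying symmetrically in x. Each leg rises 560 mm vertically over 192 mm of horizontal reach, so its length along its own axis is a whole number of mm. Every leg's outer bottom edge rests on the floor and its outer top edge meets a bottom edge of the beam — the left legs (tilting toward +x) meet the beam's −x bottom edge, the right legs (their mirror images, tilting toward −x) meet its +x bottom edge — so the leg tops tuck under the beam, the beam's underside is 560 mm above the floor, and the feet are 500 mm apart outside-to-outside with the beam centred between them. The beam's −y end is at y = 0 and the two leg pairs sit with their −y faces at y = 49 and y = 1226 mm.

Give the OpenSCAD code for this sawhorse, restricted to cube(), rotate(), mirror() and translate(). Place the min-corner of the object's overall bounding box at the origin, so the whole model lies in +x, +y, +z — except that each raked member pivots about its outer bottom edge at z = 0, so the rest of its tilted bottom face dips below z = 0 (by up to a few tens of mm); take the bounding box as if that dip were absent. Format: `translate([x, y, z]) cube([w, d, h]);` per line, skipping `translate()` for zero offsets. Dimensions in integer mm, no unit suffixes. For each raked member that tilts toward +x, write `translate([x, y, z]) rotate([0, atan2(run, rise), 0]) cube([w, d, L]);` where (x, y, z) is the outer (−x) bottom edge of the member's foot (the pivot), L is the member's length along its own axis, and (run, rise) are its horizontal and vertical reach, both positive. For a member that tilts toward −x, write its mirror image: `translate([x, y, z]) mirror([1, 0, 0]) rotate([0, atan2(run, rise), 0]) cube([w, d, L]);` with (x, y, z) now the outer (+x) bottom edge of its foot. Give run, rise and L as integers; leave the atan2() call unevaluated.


translate([192, 0, 560]) cube([116, 1333, 53]);
translate([0, 49, 0]) rotate([0, atan2(192, 560), 0]) cube([35, 58, 592]);
translate([500, 49, 0]) mirror([1, 0, 0]) rotate([0, atan2(192, 560), 0]) cube([35, 58, 592]);
translate([0, 1226, 0]) rotate([0, atan2(192, 560), 0]) cube([35, 58, 592]);
translate([500, 1226, 0]) mirror([1, 0, 0]) rotate([0, atan2(192, 560), 0]) cube([35, 58, 592]);


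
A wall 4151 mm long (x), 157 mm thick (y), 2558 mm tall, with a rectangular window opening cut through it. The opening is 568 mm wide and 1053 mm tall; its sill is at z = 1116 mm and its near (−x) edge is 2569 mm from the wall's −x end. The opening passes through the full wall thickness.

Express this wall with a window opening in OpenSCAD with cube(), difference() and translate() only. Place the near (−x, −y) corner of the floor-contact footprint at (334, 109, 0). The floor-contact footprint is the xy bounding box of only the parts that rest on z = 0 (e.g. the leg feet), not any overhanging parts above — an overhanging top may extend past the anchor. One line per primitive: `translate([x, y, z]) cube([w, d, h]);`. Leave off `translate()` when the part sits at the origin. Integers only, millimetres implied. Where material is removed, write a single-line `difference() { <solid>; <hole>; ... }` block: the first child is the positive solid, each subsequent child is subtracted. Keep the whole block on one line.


difference() { translate([334, 109, 0]) cube([4151, 157, 2558]); translate([2903, 109, 1116]) cube([568, 157, 1053]); }


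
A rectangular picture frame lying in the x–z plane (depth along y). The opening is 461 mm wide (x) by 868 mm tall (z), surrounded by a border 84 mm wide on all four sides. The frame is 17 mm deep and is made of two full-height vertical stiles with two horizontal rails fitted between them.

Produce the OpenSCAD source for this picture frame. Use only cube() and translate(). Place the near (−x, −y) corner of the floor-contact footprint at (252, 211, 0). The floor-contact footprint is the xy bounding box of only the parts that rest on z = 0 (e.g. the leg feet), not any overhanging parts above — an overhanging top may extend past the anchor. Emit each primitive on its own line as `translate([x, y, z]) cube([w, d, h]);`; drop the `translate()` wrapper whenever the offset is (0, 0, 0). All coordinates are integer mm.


translate([252, 211, 0]) cube([84, 17, 1036]);
translate([797, 211, 0]) cube([84, 17, 1036]);
translate([336, 211, 0]) cube([461, 17, 84]);
translate([336, 211, 952]) cube([461, 17, 84]);


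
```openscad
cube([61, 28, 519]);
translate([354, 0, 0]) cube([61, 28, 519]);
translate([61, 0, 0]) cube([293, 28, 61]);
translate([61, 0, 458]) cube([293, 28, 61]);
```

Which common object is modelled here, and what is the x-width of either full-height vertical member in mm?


A picture frame. The border width is 61 mm.

Four thin pieces enclosing a rectangular opening — a picture frame. The two full-height stiles are 519 mm tall; the top rail sits at z = 458 and is 61 mm tall, so the border above the opening is 519 − 458 = 61 mm, matching the stile x-width.


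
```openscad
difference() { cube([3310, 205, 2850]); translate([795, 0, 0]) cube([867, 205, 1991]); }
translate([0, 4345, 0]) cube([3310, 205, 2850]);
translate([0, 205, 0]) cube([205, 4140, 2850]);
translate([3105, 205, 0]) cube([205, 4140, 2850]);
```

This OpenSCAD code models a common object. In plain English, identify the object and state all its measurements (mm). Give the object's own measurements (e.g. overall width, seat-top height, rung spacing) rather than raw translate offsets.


A single room: four walls, each 2850 mm tall and 205 mm thick, enclosing an outside footprint 3310×4550 mm (x × y), no floor or roof. The front and back walls (−y and +y sides) run the full x-width; the side walls fit between their inner faces. A door opening 867 mm wide and 1991 mm tall is cut through the front wall from the floor up, its −x edge 795 mm from the wall's −x end.


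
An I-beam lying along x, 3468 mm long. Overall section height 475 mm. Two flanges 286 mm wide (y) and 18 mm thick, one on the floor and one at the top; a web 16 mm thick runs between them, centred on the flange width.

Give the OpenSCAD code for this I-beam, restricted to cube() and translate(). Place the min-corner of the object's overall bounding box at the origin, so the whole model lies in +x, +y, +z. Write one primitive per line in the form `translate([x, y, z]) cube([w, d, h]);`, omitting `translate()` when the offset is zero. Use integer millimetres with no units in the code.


cube([3468, 286, 18]);
translate([0, 135, 18]) cube([3468, 16, 439]);
translate([0, 0, 457]) cube([3468, 286, 18]);


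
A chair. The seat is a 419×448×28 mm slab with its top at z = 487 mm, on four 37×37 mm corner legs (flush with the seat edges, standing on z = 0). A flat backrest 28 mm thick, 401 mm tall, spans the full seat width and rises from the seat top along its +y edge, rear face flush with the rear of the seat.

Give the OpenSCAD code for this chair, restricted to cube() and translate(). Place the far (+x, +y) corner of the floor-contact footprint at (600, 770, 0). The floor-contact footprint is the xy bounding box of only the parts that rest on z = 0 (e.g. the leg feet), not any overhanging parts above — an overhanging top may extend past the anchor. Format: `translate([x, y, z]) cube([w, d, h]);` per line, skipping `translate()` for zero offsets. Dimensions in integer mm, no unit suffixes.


translate([181, 322, 459]) cube([419, 448, 28]);
translate([181, 322, 0]) cube([37, 37, 459]);
translate([563, 322, 0]) cube([37, 37, 459]);
translate([181, 733, 0]) cube([37, 37, 459]);
translate([563, 733, 0]) cube([37, 37, 459]);
translate([181, 742, 487]) cube([419, 28, 401]);


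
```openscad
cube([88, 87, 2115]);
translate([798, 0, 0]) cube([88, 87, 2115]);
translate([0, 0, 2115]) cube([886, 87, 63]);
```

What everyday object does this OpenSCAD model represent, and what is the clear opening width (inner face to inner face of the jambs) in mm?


A door frame. The clear opening width is 710 mm.

Two 2115 mm tall posts with a header on top — a door frame. The left jamb is 88 mm wide at x = 0; the right jamb starts at x = 798. The clear opening is 798 − 88 = 710 mm.


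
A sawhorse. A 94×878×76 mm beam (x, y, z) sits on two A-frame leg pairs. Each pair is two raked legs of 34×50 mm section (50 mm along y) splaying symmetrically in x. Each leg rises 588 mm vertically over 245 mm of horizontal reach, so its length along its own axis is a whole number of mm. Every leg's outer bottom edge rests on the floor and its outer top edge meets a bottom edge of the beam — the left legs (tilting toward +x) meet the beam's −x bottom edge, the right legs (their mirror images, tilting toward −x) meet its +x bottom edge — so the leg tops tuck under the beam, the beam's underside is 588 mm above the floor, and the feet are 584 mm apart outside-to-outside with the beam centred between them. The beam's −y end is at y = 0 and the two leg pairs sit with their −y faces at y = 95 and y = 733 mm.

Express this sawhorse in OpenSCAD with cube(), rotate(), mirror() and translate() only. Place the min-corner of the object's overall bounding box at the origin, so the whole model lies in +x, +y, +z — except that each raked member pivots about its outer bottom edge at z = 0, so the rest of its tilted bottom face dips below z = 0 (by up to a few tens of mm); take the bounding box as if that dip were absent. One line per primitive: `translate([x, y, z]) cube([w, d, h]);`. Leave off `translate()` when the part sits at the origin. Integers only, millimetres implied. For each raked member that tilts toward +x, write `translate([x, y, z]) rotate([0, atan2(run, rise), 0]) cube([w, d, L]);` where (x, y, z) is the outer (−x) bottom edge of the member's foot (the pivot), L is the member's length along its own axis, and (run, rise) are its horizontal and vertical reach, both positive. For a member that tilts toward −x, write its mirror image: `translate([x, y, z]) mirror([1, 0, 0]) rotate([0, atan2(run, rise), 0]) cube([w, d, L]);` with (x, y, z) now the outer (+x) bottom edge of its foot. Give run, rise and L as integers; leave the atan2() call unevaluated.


translate([245, 0, 588]) cube([94, 878, 76]);
translate([0, 95, 0]) rotate([0, atan2(245, 588), 0]) cube([34, 50, 637]);
translate([584, 95, 0]) mirror([1, 0, 0]) rotate([0, atan2(245, 588), 0]) cube([34, 50, 637]);
translate([0, 733, 0]) rotate([0, atan2(245, 588), 0]) cube([34, 50, 637]);
translate([584, 733, 0]) mirror([1, 0, 0]) rotate([0, atan2(245, 588), 0]) cube([34, 50, 637]);


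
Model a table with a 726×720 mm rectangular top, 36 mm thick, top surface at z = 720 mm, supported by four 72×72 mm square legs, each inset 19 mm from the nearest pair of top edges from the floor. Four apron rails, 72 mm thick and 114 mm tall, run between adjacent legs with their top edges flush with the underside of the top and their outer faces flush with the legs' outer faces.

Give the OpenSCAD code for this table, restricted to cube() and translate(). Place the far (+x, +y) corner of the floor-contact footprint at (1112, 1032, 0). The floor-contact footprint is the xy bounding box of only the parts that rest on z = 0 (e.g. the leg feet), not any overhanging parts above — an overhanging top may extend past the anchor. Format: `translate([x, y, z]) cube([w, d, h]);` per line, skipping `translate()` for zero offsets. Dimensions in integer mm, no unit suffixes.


translate([405, 331, 684]) cube([726, 720, 36]);
translate([424, 350, 0]) cube([72, 72, 684]);
translate([1040, 350, 0]) cube([72, 72, 684]);
translate([424, 960, 0]) cube([72, 72, 684]);
translate([1040, 960, 0]) cube([72, 72, 684]);
translate([496, 350, 570]) cube([544, 72, 114]);
translate([496, 960, 570]) cube([544, 72, 114]);
translate([424, 422, 570]) cube([72, 538, 114]);
translate([1040, 422, 570]) cube([72, 538, 114]);


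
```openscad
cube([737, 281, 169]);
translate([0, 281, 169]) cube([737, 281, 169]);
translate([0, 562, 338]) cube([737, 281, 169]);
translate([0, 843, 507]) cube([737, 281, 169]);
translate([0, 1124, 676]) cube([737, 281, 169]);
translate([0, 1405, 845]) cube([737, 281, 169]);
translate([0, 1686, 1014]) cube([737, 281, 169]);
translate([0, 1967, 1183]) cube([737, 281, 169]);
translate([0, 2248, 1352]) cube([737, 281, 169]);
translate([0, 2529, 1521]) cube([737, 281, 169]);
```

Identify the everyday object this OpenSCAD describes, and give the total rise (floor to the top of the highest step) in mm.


A staircase. The total rise is 1690 mm.

10 identical blocks, each offset up and back from the previous — a staircase. Each step is 169 mm tall and there are 10 of them, so the total rise is 10 × 169 = 1690 mm.


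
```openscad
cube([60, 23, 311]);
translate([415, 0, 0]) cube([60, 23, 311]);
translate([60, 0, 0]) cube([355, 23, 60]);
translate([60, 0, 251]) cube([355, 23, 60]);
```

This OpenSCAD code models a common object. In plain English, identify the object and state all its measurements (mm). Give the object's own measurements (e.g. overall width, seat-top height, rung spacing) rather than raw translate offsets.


A rectangular picture frame lying in the x–z plane (depth along y). The opening is 355 mm wide (x) by 191 mm tall (z), surrounded by a border 60 mm wide on all four sides. The frame is 23 mm deep and is made of two full-height vertical stiles with two horizontal rails fitted between them.


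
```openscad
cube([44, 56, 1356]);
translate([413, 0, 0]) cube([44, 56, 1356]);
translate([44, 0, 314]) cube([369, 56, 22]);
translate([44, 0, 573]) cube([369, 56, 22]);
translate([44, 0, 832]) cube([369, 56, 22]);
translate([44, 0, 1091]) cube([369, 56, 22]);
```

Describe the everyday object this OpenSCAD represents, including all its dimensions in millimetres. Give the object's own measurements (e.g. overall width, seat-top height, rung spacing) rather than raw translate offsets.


A straight ladder. Two 44×56 mm vertical rails, 1356 mm tall, stand 457 mm apart (outside-to-outside) with their front faces coplanar on the −y side. 4 rungs, each 56 mm deep and 22 mm tall, span between the inner faces of the rails, front faces flush with the rails. The lowest rung's underside is at z = 314 mm and rungs are spaced 259 mm apart (underside to underside).


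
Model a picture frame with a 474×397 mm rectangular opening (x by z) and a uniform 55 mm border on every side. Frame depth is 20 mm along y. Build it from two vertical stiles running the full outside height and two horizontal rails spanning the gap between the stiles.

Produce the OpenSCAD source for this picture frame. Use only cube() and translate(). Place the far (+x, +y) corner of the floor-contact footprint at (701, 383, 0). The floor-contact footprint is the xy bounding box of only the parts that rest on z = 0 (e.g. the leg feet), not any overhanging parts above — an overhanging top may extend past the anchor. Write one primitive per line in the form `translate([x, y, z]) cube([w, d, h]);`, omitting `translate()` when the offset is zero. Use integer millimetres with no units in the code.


translate([117, 363, 0]) cube([55, 20, 507]);
translate([646, 363, 0]) cube([55, 20, 507]);
translate([172, 363, 0]) cube([474, 20, 55]);
translate([172, 363, 452]) cube([474, 20, 55]);


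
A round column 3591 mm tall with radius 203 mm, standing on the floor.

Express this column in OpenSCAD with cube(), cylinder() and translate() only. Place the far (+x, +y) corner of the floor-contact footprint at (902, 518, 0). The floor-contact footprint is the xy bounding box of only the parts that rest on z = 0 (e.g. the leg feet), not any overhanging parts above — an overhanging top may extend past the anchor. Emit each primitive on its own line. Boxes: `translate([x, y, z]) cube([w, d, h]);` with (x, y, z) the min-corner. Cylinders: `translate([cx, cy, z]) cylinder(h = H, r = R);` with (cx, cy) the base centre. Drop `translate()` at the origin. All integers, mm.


translate([699, 315, 0]) cylinder(h = 3591, r = 203);


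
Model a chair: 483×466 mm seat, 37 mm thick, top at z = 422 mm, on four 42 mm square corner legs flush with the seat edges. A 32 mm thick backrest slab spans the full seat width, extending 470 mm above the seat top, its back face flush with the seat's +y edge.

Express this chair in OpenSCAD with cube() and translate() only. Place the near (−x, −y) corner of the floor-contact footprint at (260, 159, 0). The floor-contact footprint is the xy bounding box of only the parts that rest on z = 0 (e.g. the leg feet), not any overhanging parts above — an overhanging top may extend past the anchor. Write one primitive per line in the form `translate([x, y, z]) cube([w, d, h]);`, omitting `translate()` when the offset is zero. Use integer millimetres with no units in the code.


translate([260, 159, 385]) cube([483, 466, 37]);
translate([260, 159, 0]) cube([42, 42, 385]);
translate([701, 159, 0]) cube([42, 42, 385]);
translate([260, 583, 0]) cube([42, 42, 385]);
translate([701, 583, 0]) cube([42, 42, 385]);
translate([260, 593, 422]) cube([483, 32, 470]);


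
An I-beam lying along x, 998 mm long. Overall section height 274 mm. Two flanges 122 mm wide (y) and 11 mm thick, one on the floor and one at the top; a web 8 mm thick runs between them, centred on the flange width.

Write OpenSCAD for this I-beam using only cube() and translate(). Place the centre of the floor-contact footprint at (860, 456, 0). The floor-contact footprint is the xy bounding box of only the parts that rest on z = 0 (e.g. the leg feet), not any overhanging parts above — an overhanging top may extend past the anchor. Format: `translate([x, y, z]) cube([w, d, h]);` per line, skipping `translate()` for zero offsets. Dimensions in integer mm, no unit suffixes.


translate([361, 395, 0]) cube([998, 122, 11]);
translate([361, 452, 11]) cube([998, 8, 252]);
translate([361, 395, 263]) cube([998, 122, 11]);


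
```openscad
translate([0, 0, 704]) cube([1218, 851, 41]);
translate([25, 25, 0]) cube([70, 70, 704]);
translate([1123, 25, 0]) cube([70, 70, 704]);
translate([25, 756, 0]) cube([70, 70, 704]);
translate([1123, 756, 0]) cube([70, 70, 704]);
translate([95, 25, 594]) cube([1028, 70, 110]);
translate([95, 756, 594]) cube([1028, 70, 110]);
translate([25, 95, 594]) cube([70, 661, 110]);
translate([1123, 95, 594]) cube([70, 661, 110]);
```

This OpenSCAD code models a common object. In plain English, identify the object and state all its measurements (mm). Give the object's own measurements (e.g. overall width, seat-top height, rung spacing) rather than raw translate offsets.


A table: top 1218 mm (x) × 851 mm (y), 41 mm thick, upper face at z = 745 mm, on four 70×70 mm square legs, each inset 25 mm from the nearest pair of top edges from z = 0 to the bottom of the top. Four apron rails, 70 mm thick and 110 mm tall, run between adjacent legs with their top edges flush with the underside of the top and their outer faces flush with the legs' outer faces.


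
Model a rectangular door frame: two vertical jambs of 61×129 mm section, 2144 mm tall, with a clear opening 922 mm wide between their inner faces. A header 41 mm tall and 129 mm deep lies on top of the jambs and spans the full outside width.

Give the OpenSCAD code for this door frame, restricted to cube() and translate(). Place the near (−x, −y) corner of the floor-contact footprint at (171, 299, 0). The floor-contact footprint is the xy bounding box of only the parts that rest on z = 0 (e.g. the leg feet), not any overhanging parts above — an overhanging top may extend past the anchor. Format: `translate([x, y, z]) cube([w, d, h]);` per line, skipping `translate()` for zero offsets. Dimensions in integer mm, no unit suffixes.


translate([171, 299, 0]) cube([61, 129, 2144]);
translate([1154, 299, 0]) cube([61, 129, 2144]);
translate([171, 299, 2144]) cube([1044, 129, 41]);


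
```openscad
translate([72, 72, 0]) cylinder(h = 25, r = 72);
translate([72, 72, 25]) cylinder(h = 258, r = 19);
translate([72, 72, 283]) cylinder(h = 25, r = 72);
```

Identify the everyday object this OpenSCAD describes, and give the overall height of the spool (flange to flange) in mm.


A spool. The overall height is 308 mm.

Three coaxial cylinders, large–small–large — a spool. Two 25 mm flanges and a 258 mm core give 25 + 258 + 25 = 308 mm.


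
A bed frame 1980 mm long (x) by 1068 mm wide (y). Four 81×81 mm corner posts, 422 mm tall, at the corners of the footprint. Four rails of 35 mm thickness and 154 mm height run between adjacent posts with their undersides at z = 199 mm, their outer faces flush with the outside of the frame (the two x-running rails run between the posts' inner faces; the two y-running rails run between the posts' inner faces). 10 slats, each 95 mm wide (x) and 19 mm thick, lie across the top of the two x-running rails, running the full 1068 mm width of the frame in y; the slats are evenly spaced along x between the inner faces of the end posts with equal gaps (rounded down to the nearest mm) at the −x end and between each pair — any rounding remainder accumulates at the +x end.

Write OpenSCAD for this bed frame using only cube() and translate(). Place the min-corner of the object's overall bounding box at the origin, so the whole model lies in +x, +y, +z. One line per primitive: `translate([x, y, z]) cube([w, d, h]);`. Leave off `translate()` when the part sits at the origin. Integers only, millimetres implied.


cube([81, 81, 422]);
translate([0, 987, 0]) cube([81, 81, 422]);
translate([1899, 0, 0]) cube([81, 81, 422]);
translate([1899, 987, 0]) cube([81, 81, 422]);
translate([81, 0, 199]) cube([1818, 35, 154]);
translate([81, 1033, 199]) cube([1818, 35, 154]);
translate([0, 81, 199]) cube([35, 906, 154]);
translate([1945, 81, 199]) cube([35, 906, 154]);
translate([159, 0, 353]) cube([95, 1068, 19]);
translate([332, 0, 353]) cube([95, 1068, 19]);
translate([505, 0, 353]) cube([95, 1068, 19]);
translate([678, 0, 353]) cube([95, 1068, 19]);
translate([851, 0, 353]) cube([95, 1068, 19]);
translate([1024, 0, 353]) cube([95, 1068, 19]);
translate([1197, 0, 353]) cube([95, 1068, 19]);
translate([1370, 0, 353]) cube([95, 1068, 19]);
translate([1543, 0, 353]) cube([95, 1068, 19]);
translate([1716, 0, 353]) cube([95, 1068, 19]);


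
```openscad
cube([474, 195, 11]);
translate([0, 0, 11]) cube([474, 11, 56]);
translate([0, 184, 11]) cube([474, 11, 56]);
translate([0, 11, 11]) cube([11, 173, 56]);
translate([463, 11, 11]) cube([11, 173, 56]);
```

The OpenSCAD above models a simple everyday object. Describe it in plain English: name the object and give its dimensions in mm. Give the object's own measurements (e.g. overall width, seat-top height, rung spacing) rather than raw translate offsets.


An open-topped rectangular box: outside dimensions 474×195×67 mm, with a uniform wall and base thickness of 11 mm. The base is a full 474×195 slab on the floor; four walls sit on top of the base. The front and back walls (the −y and +y sides) span the full width; the two side walls fit between them.


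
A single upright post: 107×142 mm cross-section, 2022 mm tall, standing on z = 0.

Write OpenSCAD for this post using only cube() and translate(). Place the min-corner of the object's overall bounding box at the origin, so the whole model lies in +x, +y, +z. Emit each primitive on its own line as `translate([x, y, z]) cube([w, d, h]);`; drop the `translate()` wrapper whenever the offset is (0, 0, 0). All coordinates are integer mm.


cube([107, 142, 2022]);


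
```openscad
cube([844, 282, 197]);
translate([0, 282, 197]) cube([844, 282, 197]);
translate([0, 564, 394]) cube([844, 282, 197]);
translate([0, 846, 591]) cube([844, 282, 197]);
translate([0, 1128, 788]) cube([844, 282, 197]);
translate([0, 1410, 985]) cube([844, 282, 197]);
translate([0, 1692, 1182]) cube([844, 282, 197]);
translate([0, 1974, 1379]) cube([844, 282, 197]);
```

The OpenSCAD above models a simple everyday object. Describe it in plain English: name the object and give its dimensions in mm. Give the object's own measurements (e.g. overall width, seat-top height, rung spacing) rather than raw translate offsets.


A straight staircase of 8 solid steps. Each step is 844 mm wide (x), 282 mm deep (y, the going) and 197 mm tall (the rise). The first step rests on the floor; each subsequent step sits one going further in +y and one rise higher in +z, directly behind and above the previous step with no overlap.


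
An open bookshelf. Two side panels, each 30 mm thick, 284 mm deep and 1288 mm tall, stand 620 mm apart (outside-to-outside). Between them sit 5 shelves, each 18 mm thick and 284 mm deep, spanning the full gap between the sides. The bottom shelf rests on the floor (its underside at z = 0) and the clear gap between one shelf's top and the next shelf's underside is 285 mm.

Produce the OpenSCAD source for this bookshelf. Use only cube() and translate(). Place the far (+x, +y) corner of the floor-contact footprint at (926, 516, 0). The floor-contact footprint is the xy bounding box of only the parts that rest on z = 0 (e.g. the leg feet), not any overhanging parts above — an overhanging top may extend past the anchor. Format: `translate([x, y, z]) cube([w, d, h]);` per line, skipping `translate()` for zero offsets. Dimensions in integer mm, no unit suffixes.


translate([306, 232, 0]) cube([30, 284, 1288]);
translate([896, 232, 0]) cube([30, 284, 1288]);
translate([336, 232, 0]) cube([560, 284, 18]);
translate([336, 232, 303]) cube([560, 284, 18]);
translate([336, 232, 606]) cube([560, 284, 18]);
translate([336, 232, 909]) cube([560, 284, 18]);
translate([336, 232, 1212]) cube([560, 284, 18]);


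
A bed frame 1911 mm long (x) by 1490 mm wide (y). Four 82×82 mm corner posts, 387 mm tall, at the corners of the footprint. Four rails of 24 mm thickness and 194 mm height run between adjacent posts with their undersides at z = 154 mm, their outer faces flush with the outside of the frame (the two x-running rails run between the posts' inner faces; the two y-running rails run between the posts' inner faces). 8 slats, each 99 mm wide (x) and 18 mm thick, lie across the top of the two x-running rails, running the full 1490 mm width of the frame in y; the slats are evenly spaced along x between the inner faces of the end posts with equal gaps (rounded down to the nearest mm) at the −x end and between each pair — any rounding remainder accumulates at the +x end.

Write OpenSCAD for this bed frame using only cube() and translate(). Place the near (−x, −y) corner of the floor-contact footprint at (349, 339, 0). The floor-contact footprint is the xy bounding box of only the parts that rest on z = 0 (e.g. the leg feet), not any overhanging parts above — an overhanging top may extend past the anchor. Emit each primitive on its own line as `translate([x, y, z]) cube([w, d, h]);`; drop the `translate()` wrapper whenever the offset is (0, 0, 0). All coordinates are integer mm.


// slat z = rail_z + rail_h = 154 + 194 = 348
// slat gap = ⌊(1747 − 8·99) / 9⌋ = 106
translate([349, 339, 0]) cube([82, 82, 387]);
translate([349, 1747, 0]) cube([82, 82, 387]);
translate([2178, 339, 0]) cube([82, 82, 387]);
translate([2178, 1747, 0]) cube([82, 82, 387]);
translate([431, 339, 154]) cube([1747, 24, 194]);
translate([431, 1805, 154]) cube([1747, 24, 194]);
translate([349, 421, 154]) cube([24, 1326, 194]);
translate([2236, 421, 154]) cube([24, 1326, 194]);
translate([537, 339, 348]) cube([99, 1490, 18]);
translate([742, 339, 348]) cube([99, 1490, 18]);
translate([947, 339, 348]) cube([99, 1490, 18]);
translate([1152, 339, 348]) cube([99, 1490, 18]);
translate([1357, 339, 348]) cube([99, 1490, 18]);
translate([1562, 339, 348]) cube([99, 1490, 18]);
translate([1767, 339, 348]) cube([99, 1490, 18]);
translate([1972, 339, 348]) cube([99, 1490, 18]);


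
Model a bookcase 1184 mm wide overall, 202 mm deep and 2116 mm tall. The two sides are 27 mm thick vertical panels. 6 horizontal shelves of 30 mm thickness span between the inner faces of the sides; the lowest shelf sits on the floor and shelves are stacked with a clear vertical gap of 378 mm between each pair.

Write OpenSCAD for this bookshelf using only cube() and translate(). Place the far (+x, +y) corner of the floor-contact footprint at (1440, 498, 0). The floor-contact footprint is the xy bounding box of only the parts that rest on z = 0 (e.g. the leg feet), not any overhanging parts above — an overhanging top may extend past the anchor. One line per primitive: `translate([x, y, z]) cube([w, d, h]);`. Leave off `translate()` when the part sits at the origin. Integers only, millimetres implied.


translate([256, 296, 0]) cube([27, 202, 2116]);
translate([1413, 296, 0]) cube([27, 202, 2116]);
translate([283, 296, 0]) cube([1130, 202, 30]);
translate([283, 296, 408]) cube([1130, 202, 30]);
translate([283, 296, 816]) cube([1130, 202, 30]);
translate([283, 296, 1224]) cube([1130, 202, 30]);
translate([283, 296, 1632]) cube([1130, 202, 30]);
translate([283, 296, 2040]) cube([1130, 202, 30]);


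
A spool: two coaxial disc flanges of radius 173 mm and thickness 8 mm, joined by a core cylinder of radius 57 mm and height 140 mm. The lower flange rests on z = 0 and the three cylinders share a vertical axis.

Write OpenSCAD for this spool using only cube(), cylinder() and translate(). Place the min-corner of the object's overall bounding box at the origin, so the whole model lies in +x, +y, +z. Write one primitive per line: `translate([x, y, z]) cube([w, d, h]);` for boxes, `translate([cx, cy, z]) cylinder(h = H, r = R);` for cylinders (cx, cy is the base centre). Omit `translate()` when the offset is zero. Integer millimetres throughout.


translate([173, 173, 0]) cylinder(h = 8, r = 173);
translate([173, 173, 8]) cylinder(h = 140, r = 57);
translate([173, 173, 148]) cylinder(h = 8, r = 173);


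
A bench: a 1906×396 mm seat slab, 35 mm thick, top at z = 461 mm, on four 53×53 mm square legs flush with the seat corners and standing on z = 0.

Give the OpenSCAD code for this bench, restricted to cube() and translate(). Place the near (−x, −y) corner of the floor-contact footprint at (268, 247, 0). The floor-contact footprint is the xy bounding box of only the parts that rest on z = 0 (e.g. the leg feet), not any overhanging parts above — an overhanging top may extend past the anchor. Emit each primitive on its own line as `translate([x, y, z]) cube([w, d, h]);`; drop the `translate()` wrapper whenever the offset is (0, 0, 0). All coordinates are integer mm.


// leg_h = 461 − 35 = 426
translate([268, 247, 426]) cube([1906, 396, 35]);
translate([268, 247, 0]) cube([53, 53, 426]);
translate([268, 590, 0]) cube([53, 53, 426]);
translate([2121, 247, 0]) cube([53, 53, 426]);
translate([2121, 590, 0]) cube([53, 53, 426]);
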